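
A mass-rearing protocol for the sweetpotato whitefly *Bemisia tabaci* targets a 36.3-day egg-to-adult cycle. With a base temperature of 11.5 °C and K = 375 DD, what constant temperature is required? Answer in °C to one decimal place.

21.8 °C

Required daily accumulation = 375 / 36.3 = 10.331 DD/day.
T = T_base + 10.331 = 11.5 + 10.331 = 21.831 ≈ 21.8 °C.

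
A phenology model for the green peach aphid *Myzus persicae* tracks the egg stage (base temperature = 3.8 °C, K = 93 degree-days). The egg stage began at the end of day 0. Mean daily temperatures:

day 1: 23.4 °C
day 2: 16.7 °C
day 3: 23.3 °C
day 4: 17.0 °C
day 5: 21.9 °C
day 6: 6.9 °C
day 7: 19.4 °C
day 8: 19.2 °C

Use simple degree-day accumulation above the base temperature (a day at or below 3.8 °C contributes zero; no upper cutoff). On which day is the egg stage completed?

Daily DD above 3.8 °C: 19.6, 12.9, 19.5, 13.2, 18.1, 3.1, 15.6, 15.4.
Cumulative: 19.6, 32.5, 52.0, 65.2, 83.3, 86.4, 102.0, 117.4.
The total first reaches 93 DD on day 7.

day 7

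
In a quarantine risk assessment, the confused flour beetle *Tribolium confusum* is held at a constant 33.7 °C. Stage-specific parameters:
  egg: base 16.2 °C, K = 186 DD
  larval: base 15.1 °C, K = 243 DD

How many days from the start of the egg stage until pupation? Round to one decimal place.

23.7 days

egg: 186 / (33.7 − 16.2) = 186 / 17.5 = 10.629 d.
larval: 243 / (33.7 − 15.1) = 243 / 18.6 = 13.065 d.
Sum = 23.693 ≈ 23.7 days.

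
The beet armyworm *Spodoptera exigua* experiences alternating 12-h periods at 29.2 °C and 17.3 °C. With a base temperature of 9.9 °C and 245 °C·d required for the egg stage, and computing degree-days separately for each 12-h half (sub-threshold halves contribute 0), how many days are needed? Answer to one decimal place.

Day half: max(0, 29.2 − 9.9) × 0.5 = 19.3 × 0.5 = 9.65 DD.
Night half: max(0, 17.3 − 9.9) × 0.5 = 7.4 × 0.5 = 3.70 DD.
Per 24 h: 13.35 DD/day.
Duration = 245 / 13.35 = 18.352 ≈ 18.4 days.

18.4 days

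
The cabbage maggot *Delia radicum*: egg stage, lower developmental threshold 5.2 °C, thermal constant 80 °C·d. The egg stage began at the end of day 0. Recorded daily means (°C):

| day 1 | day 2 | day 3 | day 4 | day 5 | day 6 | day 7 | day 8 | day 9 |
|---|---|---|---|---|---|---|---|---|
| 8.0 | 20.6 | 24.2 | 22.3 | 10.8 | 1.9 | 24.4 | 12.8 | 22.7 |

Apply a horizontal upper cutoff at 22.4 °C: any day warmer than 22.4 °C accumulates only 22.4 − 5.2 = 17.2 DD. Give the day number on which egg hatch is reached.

Daily DD above 5.2 °C (capped at 17.2): 2.8, 15.4, 17.2, 17.1, 5.6, 0.0, 17.2, 7.6, 17.2.
Cumulative: 2.8, 18.2, 35.4, 52.5, 58.1, 58.1, 75.3, 82.9, 100.1.
The total first reaches 80 DD on day 8.

day 8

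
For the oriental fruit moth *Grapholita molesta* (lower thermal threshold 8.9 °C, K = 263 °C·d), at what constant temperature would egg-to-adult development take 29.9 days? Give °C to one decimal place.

17.7 °C

Required daily accumulation = 263 / 29.9 = 8.796 DD/day.
T = T_base + 8.796 = 8.9 + 8.796 = 17.696 ≈ 17.7 °C.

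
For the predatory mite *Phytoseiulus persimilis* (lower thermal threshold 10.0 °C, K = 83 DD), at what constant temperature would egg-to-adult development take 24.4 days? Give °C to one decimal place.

13.4 °C

Required daily accumulation = 83 / 24.4 = 3.402 DD/day.
T = T_base + 3.402 = 10.0 + 3.402 = 13.402 ≈ 13.4 °C.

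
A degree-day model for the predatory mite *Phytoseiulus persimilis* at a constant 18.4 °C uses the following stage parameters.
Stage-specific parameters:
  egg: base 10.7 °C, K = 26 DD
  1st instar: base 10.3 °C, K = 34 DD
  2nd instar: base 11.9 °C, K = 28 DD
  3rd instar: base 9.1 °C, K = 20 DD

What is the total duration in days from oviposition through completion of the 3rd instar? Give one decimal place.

14.0 days

egg: 26 / (18.4 − 10.7) = 26 / 7.7 = 3.377 d.
1st instar: 34 / (18.4 − 10.3) = 34 / 8.1 = 4.198 d.
2nd instar: 28 / (18.4 − 11.9) = 28 / 6.5 = 4.308 d.
3rd instar: 20 / (18.4 − 9.1) = 20 / 9.3 = 2.151 d.
Sum = 14.032 ≈ 14.0 days.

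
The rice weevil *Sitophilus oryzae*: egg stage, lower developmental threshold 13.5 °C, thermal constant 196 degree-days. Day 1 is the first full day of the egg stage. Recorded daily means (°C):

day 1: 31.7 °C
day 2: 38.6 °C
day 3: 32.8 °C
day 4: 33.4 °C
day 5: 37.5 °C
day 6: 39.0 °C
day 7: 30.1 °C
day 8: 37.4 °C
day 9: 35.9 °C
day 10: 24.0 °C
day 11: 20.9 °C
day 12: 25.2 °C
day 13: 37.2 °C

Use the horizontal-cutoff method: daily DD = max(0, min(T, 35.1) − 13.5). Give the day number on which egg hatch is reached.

day 11

Daily DD above 13.5 °C (capped at 21.6): 18.2, 21.6, 19.3, 19.9, 21.6, 21.6, 16.6, 21.6, 21.6, 10.5, 7.4, 11.7, 21.6.
Cumulative: 18.2, 39.8, 59.1, 79.0, 100.6, 122.2, 138.8, 160.4, 182.0, 192.5, 199.9, 211.6, 233.2.
The total first reaches 196 DD on day 11.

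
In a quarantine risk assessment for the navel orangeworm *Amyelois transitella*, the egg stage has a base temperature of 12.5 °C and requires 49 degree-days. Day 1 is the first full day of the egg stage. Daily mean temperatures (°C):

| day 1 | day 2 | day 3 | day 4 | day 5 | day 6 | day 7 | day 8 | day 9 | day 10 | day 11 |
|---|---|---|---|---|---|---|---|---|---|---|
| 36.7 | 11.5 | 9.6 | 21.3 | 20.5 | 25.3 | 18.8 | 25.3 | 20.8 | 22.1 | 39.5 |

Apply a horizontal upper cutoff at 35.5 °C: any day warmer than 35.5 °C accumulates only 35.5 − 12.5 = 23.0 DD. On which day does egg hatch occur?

day 6

Daily DD above 12.5 °C (capped at 23.0): 23.0, 0.0, 0.0, 8.8, 8.0, 12.8, 6.3, 12.8, 8.3, 9.6, 23.0.
Cumulative: 23.0, 23.0, 23.0, 31.8, 39.8, 52.6, 58.9, 71.7, 80.0, 89.6, 112.6.
The total first reaches 49 DD on day 6.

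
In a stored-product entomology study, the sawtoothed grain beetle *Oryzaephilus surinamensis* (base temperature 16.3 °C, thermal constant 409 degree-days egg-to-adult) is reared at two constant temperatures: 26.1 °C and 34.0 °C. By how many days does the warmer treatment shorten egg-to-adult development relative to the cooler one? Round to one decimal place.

At 26.1 °C: 409 / (26.1 − 16.3) = 409 / 9.8 = 41.735 d.
At 34.0 °C: 409 / (34.0 − 16.3) = 409 / 17.7 = 23.107 d.
Difference = |41.735 − 23.107| = 18.627 ≈ 18.6 days.

18.6 days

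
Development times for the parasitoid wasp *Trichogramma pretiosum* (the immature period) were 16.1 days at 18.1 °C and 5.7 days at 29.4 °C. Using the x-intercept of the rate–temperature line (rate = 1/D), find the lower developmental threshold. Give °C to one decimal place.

Under the model K = D·(T − T_b), so D₁·(T₁ − T_b) = D₂·(T₂ − T_b).
16.1·(18.1 − T_b) = 5.7·(29.4 − T_b)
T_b = (16.1·18.1 − 5.7·29.4) / (16.1 − 5.7) = 123.83 / 10.4 = 11.907 °C ≈ 11.9 °C.

11.9 °C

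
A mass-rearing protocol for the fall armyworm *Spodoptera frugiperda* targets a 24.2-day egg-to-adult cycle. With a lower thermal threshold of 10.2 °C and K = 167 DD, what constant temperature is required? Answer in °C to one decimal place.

Required daily accumulation = 167 / 24.2 = 6.901 DD/day.
T = T_base + 6.901 = 10.2 + 6.901 = 17.101 ≈ 17.1 °C.

17.1 °C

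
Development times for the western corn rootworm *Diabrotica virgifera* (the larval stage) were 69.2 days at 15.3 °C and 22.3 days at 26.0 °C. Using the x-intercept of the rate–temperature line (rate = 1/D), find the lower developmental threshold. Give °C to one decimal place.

Linear rate model ⇒ the product D·(T − T_b) is constant across temperatures.
69.2·(15.3 − T_b) = 22.3·(26.0 − T_b)
T_b = (69.2·15.3 − 22.3·26.0) / (69.2 − 22.3) = 478.96 / 46.9 = 10.212 °C ≈ 10.2 °C.

10.2 °C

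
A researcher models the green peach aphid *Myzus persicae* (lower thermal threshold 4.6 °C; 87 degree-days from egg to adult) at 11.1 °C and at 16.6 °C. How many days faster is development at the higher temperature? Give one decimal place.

At 11.1 °C: 87 / (11.1 − 4.6) = 87 / 6.5 = 13.385 d.
At 16.6 °C: 87 / (16.6 − 4.6) = 87 / 12.0 = 7.250 d.
Difference = |13.385 − 7.250| = 6.135 ≈ 6.1 days.

6.1 days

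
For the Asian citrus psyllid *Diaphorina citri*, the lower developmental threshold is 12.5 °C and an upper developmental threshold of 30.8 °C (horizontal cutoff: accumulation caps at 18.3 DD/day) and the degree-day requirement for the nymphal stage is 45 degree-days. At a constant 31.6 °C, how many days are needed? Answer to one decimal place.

Temperature 31.6 °C exceeds the upper threshold, so daily accumulation caps at 30.8 − 12.5 = 18.3 DD/day.
Duration = 45 / 18.3 = 2.459 ≈ 2.5 days.

2.5 days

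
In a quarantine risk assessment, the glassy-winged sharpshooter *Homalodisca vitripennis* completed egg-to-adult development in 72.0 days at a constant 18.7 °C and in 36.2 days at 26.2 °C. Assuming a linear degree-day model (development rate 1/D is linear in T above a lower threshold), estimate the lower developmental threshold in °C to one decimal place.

Linear rate model ⇒ the product D·(T − T_b) is constant across temperatures.
72.0·(18.7 − T_b) = 36.2·(26.2 − T_b)
T_b = (72.0·18.7 − 36.2·26.2) / (72.0 − 36.2) = 397.96 / 35.8 = 11.116 °C ≈ 11.1 °C.

11.1 °C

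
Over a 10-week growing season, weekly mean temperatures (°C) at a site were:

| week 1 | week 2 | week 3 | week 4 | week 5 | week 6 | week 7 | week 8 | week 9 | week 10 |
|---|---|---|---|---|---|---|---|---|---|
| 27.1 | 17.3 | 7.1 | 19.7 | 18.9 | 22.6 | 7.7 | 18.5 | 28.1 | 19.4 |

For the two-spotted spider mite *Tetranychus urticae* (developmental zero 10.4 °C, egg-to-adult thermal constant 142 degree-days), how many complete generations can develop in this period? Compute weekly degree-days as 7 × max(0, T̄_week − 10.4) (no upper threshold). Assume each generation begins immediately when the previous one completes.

4 generations

Weekly DD (7 × max(0, T̄ − 10.4)): 116.9, 48.3, 0.0, 65.1, 59.5, 85.4, 0.0, 56.7, 123.9, 63.0.
Season total = 618.8 DD.
Complete generations = ⌊618.8 / 142⌋ = 4.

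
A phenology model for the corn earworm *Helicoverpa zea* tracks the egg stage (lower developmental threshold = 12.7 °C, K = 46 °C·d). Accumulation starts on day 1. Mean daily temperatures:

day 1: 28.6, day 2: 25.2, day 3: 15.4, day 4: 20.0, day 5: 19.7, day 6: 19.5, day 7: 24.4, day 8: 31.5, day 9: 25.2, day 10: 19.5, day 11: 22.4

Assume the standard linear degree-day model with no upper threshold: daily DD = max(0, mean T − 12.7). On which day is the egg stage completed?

Daily DD above 12.7 °C: 15.9, 12.5, 2.7, 7.3, 7.0, 6.8, 11.7, 18.8, 12.5, 6.8, 9.7.
Cumulative: 15.9, 28.4, 31.1, 38.4, 45.4, 52.2, 63.9, 82.7, 95.2, 102.0, 111.7.
The total first reaches 46 DD on day 6.

day 6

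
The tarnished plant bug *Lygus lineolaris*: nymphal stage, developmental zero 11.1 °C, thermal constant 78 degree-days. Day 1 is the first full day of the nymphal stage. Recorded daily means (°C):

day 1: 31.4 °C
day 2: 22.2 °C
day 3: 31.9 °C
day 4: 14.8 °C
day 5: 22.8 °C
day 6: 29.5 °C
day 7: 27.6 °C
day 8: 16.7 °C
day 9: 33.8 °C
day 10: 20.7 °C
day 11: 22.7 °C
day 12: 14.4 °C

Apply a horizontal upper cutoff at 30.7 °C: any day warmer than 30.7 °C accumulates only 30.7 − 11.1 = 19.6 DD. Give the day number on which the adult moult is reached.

day 6

Daily DD above 11.1 °C (capped at 19.6): 19.6, 11.1, 19.6, 3.7, 11.7, 18.4, 16.5, 5.6, 19.6, 9.6, 11.6, 3.3.
Cumulative: 19.6, 30.7, 50.3, 54.0, 65.7, 84.1, 100.6, 106.2, 125.8, 135.4, 147.0, 150.3.
The total first reaches 78 DD on day 6.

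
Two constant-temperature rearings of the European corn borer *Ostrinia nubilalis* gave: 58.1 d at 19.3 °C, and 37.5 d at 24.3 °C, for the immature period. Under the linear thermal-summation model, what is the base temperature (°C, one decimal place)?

10.2 °C

Linear rate model ⇒ the product D·(T − T_b) is constant across temperatures.
58.1·(19.3 − T_b) = 37.5·(24.3 − T_b)
T_b = (58.1·19.3 − 37.5·24.3) / (58.1 − 37.5) = 210.08 / 20.6 = 10.198 °C ≈ 10.2 °C.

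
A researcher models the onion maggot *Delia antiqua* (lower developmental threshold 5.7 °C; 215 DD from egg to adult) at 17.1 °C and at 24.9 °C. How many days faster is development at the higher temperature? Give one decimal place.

At 17.1 °C: 215 / (17.1 − 5.7) = 215 / 11.4 = 18.860 d.
At 24.9 °C: 215 / (24.9 − 5.7) = 215 / 19.2 = 11.198 d.
Difference = |18.860 − 11.198| = 7.662 ≈ 7.7 days.

7.7 days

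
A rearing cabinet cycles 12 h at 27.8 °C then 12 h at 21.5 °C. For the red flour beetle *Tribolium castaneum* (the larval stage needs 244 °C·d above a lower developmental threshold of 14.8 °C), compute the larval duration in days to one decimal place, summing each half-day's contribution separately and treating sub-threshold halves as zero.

24.8 days

Day half: max(0, 27.8 − 14.8) × 0.5 = 13.0 × 0.5 = 6.50 DD.
Night half: max(0, 21.5 − 14.8) × 0.5 = 6.7 × 0.5 = 3.35 DD.
Per 24 h: 9.85 DD/day.
Duration = 244 / 9.85 = 24.772 ≈ 24.8 days.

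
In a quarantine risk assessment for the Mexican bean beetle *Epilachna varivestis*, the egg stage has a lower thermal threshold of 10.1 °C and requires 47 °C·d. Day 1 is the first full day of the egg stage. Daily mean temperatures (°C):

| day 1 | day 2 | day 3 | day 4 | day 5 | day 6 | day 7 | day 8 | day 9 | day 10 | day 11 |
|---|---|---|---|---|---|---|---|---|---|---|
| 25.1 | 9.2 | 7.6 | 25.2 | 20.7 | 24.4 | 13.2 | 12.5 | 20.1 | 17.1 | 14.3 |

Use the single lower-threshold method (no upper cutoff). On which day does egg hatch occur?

Daily DD above 10.1 °C: 15.0, 0.0, 0.0, 15.1, 10.6, 14.3, 3.1, 2.4, 10.0, 7.0, 4.2.
Cumulative: 15.0, 15.0, 15.0, 30.1, 40.7, 55.0, 58.1, 60.5, 70.5, 77.5, 81.7.
The total first reaches 47 DD on day 6.

day 6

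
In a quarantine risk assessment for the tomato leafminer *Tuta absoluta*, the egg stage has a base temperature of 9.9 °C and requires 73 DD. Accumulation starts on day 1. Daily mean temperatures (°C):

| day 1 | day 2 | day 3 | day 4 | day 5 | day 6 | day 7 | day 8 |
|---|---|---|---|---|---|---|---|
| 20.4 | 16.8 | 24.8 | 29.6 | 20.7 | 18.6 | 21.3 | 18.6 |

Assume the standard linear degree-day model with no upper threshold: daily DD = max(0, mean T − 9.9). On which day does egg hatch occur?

day 7

Daily DD above 9.9 °C: 10.5, 6.9, 14.9, 19.7, 10.8, 8.7, 11.4, 8.7.
Cumulative: 10.5, 17.4, 32.3, 52.0, 62.8, 71.5, 82.9, 91.6.
The total first reaches 73 DD on day 7.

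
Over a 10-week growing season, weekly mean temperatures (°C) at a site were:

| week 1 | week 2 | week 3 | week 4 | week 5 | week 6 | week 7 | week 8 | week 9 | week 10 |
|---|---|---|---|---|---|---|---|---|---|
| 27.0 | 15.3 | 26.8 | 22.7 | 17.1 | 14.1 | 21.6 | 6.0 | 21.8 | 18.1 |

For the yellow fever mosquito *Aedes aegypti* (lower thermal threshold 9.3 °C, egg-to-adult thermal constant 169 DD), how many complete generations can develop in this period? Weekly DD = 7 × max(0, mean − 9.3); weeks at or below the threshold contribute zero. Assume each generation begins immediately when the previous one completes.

Weekly DD (7 × max(0, T̄ − 9.3)): 123.9, 42.0, 122.5, 93.8, 54.6, 33.6, 86.1, 0.0, 87.5, 61.6.
Season total = 705.6 DD.
Complete generations = ⌊705.6 / 169⌋ = 4.

4 generations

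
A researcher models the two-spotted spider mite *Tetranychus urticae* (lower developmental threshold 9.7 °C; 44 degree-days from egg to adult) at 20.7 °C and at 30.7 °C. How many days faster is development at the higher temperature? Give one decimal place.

1.9 days

At 20.7 °C: 44 / (20.7 − 9.7) = 44 / 11.0 = 4.000 d.
At 30.7 °C: 44 / (30.7 − 9.7) = 44 / 21.0 = 2.095 d.
Difference = |4.000 − 2.095| = 1.905 ≈ 1.9 days.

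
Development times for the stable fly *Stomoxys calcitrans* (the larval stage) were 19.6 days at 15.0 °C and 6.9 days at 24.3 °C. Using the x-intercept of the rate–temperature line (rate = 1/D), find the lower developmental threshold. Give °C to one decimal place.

9.9 °C

Under the model K = D·(T − T_b), so D₁·(T₁ − T_b) = D₂·(T₂ − T_b).
19.6·(15.0 − T_b) = 6.9·(24.3 − T_b)
T_b = (19.6·15.0 − 6.9·24.3) / (19.6 − 6.9) = 126.33 / 12.7 = 9.947 °C ≈ 9.9 °C.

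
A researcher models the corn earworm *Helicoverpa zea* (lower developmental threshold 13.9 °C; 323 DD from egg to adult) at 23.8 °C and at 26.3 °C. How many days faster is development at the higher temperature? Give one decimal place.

6.6 days

At 23.8 °C: 323 / (23.8 − 13.9) = 323 / 9.9 = 32.626 d.
At 26.3 °C: 323 / (26.3 − 13.9) = 323 / 12.4 = 26.048 d.
Difference = |32.626 − 26.048| = 6.578 ≈ 6.6 days.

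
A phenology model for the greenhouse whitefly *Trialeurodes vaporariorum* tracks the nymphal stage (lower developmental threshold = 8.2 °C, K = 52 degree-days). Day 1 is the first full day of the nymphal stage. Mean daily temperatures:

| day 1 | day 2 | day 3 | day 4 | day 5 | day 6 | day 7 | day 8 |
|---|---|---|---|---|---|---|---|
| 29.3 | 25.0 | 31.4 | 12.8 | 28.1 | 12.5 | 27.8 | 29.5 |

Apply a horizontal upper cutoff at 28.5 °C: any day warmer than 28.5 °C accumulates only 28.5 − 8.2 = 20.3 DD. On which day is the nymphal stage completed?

day 3

Daily DD above 8.2 °C (capped at 20.3): 20.3, 16.8, 20.3, 4.6, 19.9, 4.3, 19.6, 20.3.
Cumulative: 20.3, 37.1, 57.4, 62.0, 81.9, 86.2, 105.8, 126.1.
The total first reaches 52 DD on day 3.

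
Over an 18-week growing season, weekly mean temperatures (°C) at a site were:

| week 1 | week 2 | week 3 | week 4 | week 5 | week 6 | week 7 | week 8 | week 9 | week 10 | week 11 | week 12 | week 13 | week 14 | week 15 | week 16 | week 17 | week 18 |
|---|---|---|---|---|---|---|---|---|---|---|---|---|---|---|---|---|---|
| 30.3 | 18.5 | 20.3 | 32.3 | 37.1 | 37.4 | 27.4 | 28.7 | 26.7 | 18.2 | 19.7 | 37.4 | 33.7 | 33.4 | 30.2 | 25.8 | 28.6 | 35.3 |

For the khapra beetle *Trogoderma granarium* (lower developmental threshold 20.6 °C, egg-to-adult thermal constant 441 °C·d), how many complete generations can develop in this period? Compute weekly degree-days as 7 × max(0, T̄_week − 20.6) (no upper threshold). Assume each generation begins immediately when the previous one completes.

Weekly DD (7 × max(0, T̄ − 20.6)): 67.9, 0.0, 0.0, 81.9, 115.5, 117.6, 47.6, 56.7, 42.7, 0.0, 0.0, 117.6, 91.7, 89.6, 67.2, 36.4, 56.0, 102.9.
Season total = 1091.3 DD.
Complete generations = ⌊1091.3 / 441⌋ = 2.

2 generations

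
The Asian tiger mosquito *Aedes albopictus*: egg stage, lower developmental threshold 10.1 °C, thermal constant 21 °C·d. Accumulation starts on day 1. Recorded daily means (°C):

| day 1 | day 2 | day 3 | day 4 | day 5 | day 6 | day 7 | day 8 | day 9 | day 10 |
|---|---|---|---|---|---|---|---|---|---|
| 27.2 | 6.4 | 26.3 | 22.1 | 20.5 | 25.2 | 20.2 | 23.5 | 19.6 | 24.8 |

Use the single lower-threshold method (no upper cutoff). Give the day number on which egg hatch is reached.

Daily DD above 10.1 °C: 17.1, 0.0, 16.2, 12.0, 10.4, 15.1, 10.1, 13.4, 9.5, 14.7.
Cumulative: 17.1, 17.1, 33.3, 45.3, 55.7, 70.8, 80.9, 94.3, 103.8, 118.5.
The total first reaches 21 DD on day 3.

day 3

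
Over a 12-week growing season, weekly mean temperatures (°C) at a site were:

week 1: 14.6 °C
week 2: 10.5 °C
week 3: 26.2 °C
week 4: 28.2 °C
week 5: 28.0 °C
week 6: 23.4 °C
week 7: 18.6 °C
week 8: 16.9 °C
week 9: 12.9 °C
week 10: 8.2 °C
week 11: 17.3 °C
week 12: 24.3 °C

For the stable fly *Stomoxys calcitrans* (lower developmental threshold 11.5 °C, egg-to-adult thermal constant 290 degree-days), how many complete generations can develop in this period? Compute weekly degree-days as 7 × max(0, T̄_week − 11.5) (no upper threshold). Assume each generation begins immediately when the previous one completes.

Weekly DD (7 × max(0, T̄ − 11.5)): 21.7, 0.0, 102.9, 116.9, 115.5, 83.3, 49.7, 37.8, 9.8, 0.0, 40.6, 89.6.
Season total = 667.8 DD.
Complete generations = ⌊667.8 / 290⌋ = 2.

2 generations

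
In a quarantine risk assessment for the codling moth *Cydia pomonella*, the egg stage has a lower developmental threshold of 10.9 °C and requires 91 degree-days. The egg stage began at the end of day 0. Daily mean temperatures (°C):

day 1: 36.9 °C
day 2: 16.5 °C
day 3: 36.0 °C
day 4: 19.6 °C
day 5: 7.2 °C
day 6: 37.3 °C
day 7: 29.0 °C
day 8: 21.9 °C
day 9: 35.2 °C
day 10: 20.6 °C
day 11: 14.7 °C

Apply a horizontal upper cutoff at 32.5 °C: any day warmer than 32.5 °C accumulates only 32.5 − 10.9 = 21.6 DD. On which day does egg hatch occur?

Daily DD above 10.9 °C (capped at 21.6): 21.6, 5.6, 21.6, 8.7, 0.0, 21.6, 18.1, 11.0, 21.6, 9.7, 3.8.
Cumulative: 21.6, 27.2, 48.8, 57.5, 57.5, 79.1, 97.2, 108.2, 129.8, 139.5, 143.3.
The total first reaches 91 DD on day 7.

day 7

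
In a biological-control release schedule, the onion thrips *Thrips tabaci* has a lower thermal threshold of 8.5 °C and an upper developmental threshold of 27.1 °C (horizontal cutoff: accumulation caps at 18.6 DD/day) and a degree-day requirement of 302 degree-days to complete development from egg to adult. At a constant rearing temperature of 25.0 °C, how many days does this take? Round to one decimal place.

Daily accumulation = 25.0 − 8.5 = 16.5 DD/day.
Duration = 302 / 16.5 = 18.303 ≈ 18.3 days.

18.3 days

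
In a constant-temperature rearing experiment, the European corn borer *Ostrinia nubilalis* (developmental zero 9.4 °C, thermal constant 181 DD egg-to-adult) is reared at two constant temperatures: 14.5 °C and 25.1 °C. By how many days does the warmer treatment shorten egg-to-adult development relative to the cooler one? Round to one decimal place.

At 14.5 °C: 181 / (14.5 − 9.4) = 181 / 5.1 = 35.490 d.
At 25.1 °C: 181 / (25.1 − 9.4) = 181 / 15.7 = 11.529 d.
Difference = |35.490 − 11.529| = 23.962 ≈ 24.0 days.

24.0 days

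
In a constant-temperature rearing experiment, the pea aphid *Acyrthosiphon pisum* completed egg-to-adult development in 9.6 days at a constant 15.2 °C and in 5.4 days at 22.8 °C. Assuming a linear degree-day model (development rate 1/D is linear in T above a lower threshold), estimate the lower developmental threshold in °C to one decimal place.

Equal thermal constants: D₁(T₁ − T_b) = D₂(T₂ − T_b).
9.6·(15.2 − T_b) = 5.4·(22.8 − T_b)
T_b = (9.6·15.2 − 5.4·22.8) / (9.6 − 5.4) = 22.80 / 4.2 = 5.429 °C ≈ 5.4 °C.

5.4 °C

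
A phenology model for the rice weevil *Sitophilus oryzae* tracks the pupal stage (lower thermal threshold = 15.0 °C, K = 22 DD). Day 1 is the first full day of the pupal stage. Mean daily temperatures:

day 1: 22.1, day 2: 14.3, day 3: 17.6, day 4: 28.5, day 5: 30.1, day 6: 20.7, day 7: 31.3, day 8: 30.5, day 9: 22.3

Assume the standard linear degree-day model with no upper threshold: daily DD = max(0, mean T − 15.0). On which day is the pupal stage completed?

day 4

Daily DD above 15.0 °C: 7.1, 0.0, 2.6, 13.5, 15.1, 5.7, 16.3, 15.5, 7.3.
Cumulative: 7.1, 7.1, 9.7, 23.2, 38.3, 44.0, 60.3, 75.8, 83.1.
The total first reaches 22 DD on day 4.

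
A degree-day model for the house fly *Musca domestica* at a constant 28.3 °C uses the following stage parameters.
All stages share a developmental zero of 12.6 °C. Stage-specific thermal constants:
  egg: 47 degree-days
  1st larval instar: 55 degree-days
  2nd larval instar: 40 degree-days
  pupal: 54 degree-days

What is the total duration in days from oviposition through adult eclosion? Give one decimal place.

12.5 days

Daily accumulation at 28.3 °C = 28.3 − 12.6 = 15.7 DD/day.
Total K = 47 + 55 + 40 + 54 = 196 DD.
Total duration = 196 / 15.7 = 12.484 ≈ 12.5 days.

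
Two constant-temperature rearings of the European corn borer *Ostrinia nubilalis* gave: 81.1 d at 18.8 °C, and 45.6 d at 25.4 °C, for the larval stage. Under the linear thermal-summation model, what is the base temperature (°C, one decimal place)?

10.3 °C

Linear rate model ⇒ the product D·(T − T_b) is constant across temperatures.
81.1·(18.8 − T_b) = 45.6·(25.4 − T_b)
T_b = (81.1·18.8 − 45.6·25.4) / (81.1 − 45.6) = 366.44 / 35.5 = 10.322 °C ≈ 10.3 °C.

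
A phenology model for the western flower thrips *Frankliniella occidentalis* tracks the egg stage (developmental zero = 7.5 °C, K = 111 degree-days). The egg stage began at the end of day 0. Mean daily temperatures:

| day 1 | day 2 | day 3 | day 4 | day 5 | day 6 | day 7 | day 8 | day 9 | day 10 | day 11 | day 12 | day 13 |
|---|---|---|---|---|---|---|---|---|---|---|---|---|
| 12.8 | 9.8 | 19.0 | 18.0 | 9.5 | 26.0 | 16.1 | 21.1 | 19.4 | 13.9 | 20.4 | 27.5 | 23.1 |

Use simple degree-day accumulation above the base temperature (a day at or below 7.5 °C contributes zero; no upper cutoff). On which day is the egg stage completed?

Daily DD above 7.5 °C: 5.3, 2.3, 11.5, 10.5, 2.0, 18.5, 8.6, 13.6, 11.9, 6.4, 12.9, 20.0, 15.6.
Cumulative: 5.3, 7.6, 19.1, 29.6, 31.6, 50.1, 58.7, 72.3, 84.2, 90.6, 103.5, 123.5, 139.1.
The total first reaches 111 DD on day 12.

day 12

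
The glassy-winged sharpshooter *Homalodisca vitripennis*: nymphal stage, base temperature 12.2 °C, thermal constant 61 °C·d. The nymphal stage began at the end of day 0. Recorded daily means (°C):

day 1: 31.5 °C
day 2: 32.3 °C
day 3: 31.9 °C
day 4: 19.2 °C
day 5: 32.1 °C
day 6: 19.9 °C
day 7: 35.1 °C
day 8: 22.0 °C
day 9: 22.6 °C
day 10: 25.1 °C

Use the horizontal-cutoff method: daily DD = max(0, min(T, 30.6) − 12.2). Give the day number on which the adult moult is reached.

day 4

Daily DD above 12.2 °C (capped at 18.4): 18.4, 18.4, 18.4, 7.0, 18.4, 7.7, 18.4, 9.8, 10.4, 12.9.
Cumulative: 18.4, 36.8, 55.2, 62.2, 80.6, 88.3, 106.7, 116.5, 126.9, 139.8.
The total first reaches 61 DD on day 4.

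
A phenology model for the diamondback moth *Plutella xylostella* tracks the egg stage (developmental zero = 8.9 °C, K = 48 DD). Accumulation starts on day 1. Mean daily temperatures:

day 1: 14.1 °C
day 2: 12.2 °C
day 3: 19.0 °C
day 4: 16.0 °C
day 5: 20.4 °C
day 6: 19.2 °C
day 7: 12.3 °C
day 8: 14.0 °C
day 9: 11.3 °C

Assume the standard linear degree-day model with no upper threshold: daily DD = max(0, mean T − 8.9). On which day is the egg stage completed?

Daily DD above 8.9 °C: 5.2, 3.3, 10.1, 7.1, 11.5, 10.3, 3.4, 5.1, 2.4.
Cumulative: 5.2, 8.5, 18.6, 25.7, 37.2, 47.5, 50.9, 56.0, 58.4.
The total first reaches 48 DD on day 7.

day 7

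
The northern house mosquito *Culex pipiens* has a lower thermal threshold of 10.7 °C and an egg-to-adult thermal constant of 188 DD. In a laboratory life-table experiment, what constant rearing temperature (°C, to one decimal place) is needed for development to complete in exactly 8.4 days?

Required daily accumulation = 188 / 8.4 = 22.381 DD/day.
T = T_base + 22.381 = 10.7 + 22.381 = 33.081 ≈ 33.1 °C.

33.1 °C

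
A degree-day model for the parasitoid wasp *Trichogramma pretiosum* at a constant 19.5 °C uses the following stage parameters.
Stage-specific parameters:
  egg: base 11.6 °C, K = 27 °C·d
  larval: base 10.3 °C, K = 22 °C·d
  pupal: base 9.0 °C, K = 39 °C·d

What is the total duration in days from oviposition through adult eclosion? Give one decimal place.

9.5 days

egg: 27 / (19.5 − 11.6) = 27 / 7.9 = 3.418 d.
larval: 22 / (19.5 − 10.3) = 22 / 9.2 = 2.391 d.
pupal: 39 / (19.5 − 9.0) = 39 / 10.5 = 3.714 d.
Sum = 9.523 ≈ 9.5 days.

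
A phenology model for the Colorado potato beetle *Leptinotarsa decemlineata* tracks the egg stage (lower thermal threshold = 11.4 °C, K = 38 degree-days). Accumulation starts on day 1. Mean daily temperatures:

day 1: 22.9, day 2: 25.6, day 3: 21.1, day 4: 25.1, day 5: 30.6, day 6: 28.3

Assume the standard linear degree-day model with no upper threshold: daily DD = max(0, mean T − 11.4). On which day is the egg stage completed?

Daily DD above 11.4 °C: 11.5, 14.2, 9.7, 13.7, 19.2, 16.9.
Cumulative: 11.5, 25.7, 35.4, 49.1, 68.3, 85.2.
The total first reaches 38 DD on day 4.

day 4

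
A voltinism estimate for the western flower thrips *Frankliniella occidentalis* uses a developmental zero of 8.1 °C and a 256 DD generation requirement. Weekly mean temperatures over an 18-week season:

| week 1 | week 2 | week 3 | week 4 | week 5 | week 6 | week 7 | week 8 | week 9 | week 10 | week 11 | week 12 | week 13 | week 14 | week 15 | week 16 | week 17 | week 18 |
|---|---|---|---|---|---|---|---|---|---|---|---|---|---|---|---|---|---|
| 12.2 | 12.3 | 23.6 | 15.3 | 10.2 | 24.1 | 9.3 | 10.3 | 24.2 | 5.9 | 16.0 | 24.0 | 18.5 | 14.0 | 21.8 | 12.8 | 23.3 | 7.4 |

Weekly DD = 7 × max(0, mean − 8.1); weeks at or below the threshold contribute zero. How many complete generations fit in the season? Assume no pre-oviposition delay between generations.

3 generations

Weekly DD (7 × max(0, T̄ − 8.1)): 28.7, 29.4, 108.5, 50.4, 14.7, 112.0, 8.4, 15.4, 112.7, 0.0, 55.3, 111.3, 72.8, 41.3, 95.9, 32.9, 106.4, 0.0.
Season total = 996.1 DD.
Complete generations = ⌊996.1 / 256⌋ = 3.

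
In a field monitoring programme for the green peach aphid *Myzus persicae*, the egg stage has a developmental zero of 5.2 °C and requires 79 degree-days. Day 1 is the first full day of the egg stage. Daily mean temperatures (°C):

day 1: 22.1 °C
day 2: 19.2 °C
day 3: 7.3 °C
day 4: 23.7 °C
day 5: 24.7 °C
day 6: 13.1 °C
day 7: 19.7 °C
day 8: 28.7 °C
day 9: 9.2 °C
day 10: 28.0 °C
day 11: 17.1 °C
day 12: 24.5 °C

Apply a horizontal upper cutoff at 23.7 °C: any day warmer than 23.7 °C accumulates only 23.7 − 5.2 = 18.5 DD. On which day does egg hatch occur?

Daily DD above 5.2 °C (capped at 18.5): 16.9, 14.0, 2.1, 18.5, 18.5, 7.9, 14.5, 18.5, 4.0, 18.5, 11.9, 18.5.
Cumulative: 16.9, 30.9, 33.0, 51.5, 70.0, 77.9, 92.4, 110.9, 114.9, 133.4, 145.3, 163.8.
The total first reaches 79 DD on day 7.

day 7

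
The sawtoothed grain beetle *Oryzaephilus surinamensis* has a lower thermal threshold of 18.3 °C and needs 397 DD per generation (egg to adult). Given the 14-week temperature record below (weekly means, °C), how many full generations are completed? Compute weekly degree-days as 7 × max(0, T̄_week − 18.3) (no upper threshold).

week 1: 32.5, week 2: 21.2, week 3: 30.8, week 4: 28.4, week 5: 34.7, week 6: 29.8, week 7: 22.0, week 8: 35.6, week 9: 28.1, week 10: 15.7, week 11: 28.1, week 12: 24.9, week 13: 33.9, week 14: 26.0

2 generations

Weekly DD (7 × max(0, T̄ − 18.3)): 99.4, 20.3, 87.5, 70.7, 114.8, 80.5, 25.9, 121.1, 68.6, 0.0, 68.6, 46.2, 109.2, 53.9.
Season total = 966.7 DD.
Complete generations = ⌊966.7 / 397⌋ = 2.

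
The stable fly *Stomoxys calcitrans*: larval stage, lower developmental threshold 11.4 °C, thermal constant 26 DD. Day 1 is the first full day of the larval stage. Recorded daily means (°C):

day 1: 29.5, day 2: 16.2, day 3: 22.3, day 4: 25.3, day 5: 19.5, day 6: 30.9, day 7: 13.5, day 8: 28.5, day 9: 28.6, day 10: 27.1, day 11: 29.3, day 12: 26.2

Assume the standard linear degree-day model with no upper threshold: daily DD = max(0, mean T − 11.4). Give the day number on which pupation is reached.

Daily DD above 11.4 °C: 18.1, 4.8, 10.9, 13.9, 8.1, 19.5, 2.1, 17.1, 17.2, 15.7, 17.9, 14.8.
Cumulative: 18.1, 22.9, 33.8, 47.7, 55.8, 75.3, 77.4, 94.5, 111.7, 127.4, 145.3, 160.1.
The total first reaches 26 DD on day 3.

day 3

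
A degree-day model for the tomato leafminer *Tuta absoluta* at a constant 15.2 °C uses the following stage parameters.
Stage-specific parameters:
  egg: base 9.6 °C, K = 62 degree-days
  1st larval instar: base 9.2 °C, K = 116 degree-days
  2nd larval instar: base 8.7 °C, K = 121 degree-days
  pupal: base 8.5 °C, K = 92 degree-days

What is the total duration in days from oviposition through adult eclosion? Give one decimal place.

62.8 days

egg: 62 / (15.2 − 9.6) = 62 / 5.6 = 11.071 d.
1st larval instar: 116 / (15.2 − 9.2) = 116 / 6.0 = 19.333 d.
2nd larval instar: 121 / (15.2 − 8.7) = 121 / 6.5 = 18.615 d.
pupal: 92 / (15.2 − 8.5) = 92 / 6.7 = 13.731 d.
Sum = 62.751 ≈ 62.8 days.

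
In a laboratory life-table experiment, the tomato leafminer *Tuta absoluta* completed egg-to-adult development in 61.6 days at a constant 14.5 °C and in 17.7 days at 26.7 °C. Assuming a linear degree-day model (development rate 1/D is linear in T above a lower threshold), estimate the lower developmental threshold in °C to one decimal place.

Linear rate model ⇒ the product D·(T − T_b) is constant across temperatures.
61.6·(14.5 − T_b) = 17.7·(26.7 − T_b)
T_b = (61.6·14.5 − 17.7·26.7) / (61.6 − 17.7) = 420.61 / 43.9 = 9.581 °C ≈ 9.6 °C.

9.6 °C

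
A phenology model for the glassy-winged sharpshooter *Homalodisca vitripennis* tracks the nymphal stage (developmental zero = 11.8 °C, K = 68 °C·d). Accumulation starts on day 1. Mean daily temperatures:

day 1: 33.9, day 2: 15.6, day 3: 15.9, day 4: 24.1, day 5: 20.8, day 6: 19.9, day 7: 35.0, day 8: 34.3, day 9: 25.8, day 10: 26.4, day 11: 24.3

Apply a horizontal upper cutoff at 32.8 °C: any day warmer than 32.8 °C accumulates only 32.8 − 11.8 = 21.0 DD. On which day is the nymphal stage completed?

Daily DD above 11.8 °C (capped at 21.0): 21.0, 3.8, 4.1, 12.3, 9.0, 8.1, 21.0, 21.0, 14.0, 14.6, 12.5.
Cumulative: 21.0, 24.8, 28.9, 41.2, 50.2, 58.3, 79.3, 100.3, 114.3, 128.9, 141.4.
The total first reaches 68 DD on day 7.

day 7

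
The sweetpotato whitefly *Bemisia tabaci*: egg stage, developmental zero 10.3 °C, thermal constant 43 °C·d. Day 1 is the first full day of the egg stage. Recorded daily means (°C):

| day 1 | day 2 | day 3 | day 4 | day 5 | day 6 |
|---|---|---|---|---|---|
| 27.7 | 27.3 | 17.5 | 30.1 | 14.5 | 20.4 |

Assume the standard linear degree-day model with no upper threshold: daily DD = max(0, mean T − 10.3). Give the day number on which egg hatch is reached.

day 4

Daily DD above 10.3 °C: 17.4, 17.0, 7.2, 19.8, 4.2, 10.1.
Cumulative: 17.4, 34.4, 41.6, 61.4, 65.6, 75.7.
The total first reaches 43 DD on day 4.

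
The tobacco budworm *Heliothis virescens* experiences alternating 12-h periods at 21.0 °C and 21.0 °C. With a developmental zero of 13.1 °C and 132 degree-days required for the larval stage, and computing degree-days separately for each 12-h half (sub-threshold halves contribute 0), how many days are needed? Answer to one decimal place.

16.7 days

Day half: max(0, 21.0 − 13.1) × 0.5 = 7.9 × 0.5 = 3.95 DD.
Night half: max(0, 21.0 − 13.1) × 0.5 = 7.9 × 0.5 = 3.95 DD.
Per 24 h: 7.90 DD/day.
Duration = 132 / 7.90 = 16.709 ≈ 16.7 days.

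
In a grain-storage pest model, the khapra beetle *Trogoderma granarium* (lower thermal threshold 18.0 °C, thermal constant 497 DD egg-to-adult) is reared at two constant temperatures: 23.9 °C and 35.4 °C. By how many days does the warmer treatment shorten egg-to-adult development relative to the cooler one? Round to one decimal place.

55.7 days

At 23.9 °C: 497 / (23.9 − 18.0) = 497 / 5.9 = 84.237 d.
At 35.4 °C: 497 / (35.4 − 18.0) = 497 / 17.4 = 28.563 d.
Difference = |84.237 − 28.563| = 55.674 ≈ 55.7 days.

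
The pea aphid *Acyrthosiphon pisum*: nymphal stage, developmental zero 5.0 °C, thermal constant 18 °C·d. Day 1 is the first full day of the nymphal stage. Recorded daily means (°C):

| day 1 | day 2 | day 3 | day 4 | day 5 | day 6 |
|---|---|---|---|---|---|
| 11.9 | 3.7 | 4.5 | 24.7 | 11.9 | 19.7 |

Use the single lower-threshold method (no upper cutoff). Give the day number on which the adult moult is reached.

day 4

Daily DD above 5.0 °C: 6.9, 0.0, 0.0, 19.7, 6.9, 14.7.
Cumulative: 6.9, 6.9, 6.9, 26.6, 33.5, 48.2.
The total first reaches 18 DD on day 4.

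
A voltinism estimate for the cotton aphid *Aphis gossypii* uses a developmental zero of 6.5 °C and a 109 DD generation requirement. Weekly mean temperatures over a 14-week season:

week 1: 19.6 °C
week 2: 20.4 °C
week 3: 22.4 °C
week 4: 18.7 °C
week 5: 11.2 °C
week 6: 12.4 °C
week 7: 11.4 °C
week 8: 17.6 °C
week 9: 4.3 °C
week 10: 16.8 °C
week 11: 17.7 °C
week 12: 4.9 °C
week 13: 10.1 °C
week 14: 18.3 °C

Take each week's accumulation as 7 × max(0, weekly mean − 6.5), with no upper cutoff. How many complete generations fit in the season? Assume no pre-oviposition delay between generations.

7 generations

Weekly DD (7 × max(0, T̄ − 6.5)): 91.7, 97.3, 111.3, 85.4, 32.9, 41.3, 34.3, 77.7, 0.0, 72.1, 78.4, 0.0, 25.2, 82.6.
Season total = 830.2 DD.
Complete generations = ⌊830.2 / 109⌋ = 7.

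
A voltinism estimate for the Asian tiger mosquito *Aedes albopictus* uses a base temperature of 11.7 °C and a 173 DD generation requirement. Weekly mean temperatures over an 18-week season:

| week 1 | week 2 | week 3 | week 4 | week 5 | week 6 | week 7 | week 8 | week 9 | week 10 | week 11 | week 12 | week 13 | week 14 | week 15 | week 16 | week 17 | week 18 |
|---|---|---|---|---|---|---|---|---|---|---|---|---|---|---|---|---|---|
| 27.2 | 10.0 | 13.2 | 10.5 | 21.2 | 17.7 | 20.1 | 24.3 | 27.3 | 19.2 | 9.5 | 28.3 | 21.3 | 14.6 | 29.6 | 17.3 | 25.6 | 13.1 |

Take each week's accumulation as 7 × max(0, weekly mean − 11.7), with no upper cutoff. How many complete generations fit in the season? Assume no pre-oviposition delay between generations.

Weekly DD (7 × max(0, T̄ − 11.7)): 108.5, 0.0, 10.5, 0.0, 66.5, 42.0, 58.8, 88.2, 109.2, 52.5, 0.0, 116.2, 67.2, 20.3, 125.3, 39.2, 97.3, 9.8.
Season total = 1011.5 DD.
Complete generations = ⌊1011.5 / 173⌋ = 5.

5 generations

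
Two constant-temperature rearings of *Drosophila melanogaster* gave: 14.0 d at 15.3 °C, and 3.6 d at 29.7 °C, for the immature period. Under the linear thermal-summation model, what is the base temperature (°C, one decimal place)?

10.3 °C

Equal thermal constants: D₁(T₁ − T_b) = D₂(T₂ − T_b).
14.0·(15.3 − T_b) = 3.6·(29.7 − T_b)
T_b = (14.0·15.3 − 3.6·29.7) / (14.0 − 3.6) = 107.28 / 10.4 = 10.315 °C ≈ 10.3 °C.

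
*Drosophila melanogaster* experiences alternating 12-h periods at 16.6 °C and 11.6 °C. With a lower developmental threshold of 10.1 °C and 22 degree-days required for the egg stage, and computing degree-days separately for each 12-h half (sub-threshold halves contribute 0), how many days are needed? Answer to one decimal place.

Day half: max(0, 16.6 − 10.1) × 0.5 = 6.5 × 0.5 = 3.25 DD.
Night half: max(0, 11.6 − 10.1) × 0.5 = 1.5 × 0.5 = 0.75 DD.
Per 24 h: 4.00 DD/day.
Duration = 22 / 4.00 = 5.500 ≈ 5.5 days.

5.5 days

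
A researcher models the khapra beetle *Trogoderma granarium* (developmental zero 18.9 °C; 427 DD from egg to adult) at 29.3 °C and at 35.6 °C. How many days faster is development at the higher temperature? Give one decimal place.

15.5 days

At 29.3 °C: 427 / (29.3 − 18.9) = 427 / 10.4 = 41.058 d.
At 35.6 °C: 427 / (35.6 − 18.9) = 427 / 16.7 = 25.569 d.
Difference = |41.058 − 25.569| = 15.489 ≈ 15.5 days.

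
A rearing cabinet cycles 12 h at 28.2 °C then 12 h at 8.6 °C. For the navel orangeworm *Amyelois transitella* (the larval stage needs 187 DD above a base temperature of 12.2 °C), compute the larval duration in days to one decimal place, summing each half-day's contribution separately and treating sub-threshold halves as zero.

Day half: max(0, 28.2 − 12.2) × 0.5 = 16.0 × 0.5 = 8.00 DD.
Night half: max(0, 8.6 − 12.2) × 0.5 = 0.0 × 0.5 = 0.00 DD.
Per 24 h: 8.00 DD/day.
Duration = 187 / 8.00 = 23.375 ≈ 23.4 days.

23.4 days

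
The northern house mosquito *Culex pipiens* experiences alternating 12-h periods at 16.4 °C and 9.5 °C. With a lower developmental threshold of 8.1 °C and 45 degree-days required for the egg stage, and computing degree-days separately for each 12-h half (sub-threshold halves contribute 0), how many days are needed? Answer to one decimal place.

Day half: max(0, 16.4 − 8.1) × 0.5 = 8.3 × 0.5 = 4.15 DD.
Night half: max(0, 9.5 − 8.1) × 0.5 = 1.4 × 0.5 = 0.70 DD.
Per 24 h: 4.85 DD/day.
Duration = 45 / 4.85 = 9.278 ≈ 9.3 days.

9.3 days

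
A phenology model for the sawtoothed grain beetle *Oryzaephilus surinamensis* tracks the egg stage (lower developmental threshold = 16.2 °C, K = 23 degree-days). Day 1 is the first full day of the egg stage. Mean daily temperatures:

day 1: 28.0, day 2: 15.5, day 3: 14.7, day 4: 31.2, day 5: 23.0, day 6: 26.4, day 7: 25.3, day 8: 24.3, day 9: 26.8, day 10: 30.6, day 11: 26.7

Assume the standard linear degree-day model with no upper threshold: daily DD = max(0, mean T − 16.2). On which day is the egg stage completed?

day 4

Daily DD above 16.2 °C: 11.8, 0.0, 0.0, 15.0, 6.8, 10.2, 9.1, 8.1, 10.6, 14.4, 10.5.
Cumulative: 11.8, 11.8, 11.8, 26.8, 33.6, 43.8, 52.9, 61.0, 71.6, 86.0, 96.5.
The total first reaches 23 DD on day 4.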